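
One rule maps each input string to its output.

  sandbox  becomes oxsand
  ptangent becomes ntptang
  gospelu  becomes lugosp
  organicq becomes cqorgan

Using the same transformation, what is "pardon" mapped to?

Each output is the input with this applied: move the last 2 characters to the front (rotate right by 2), then delete the last character.
"pardon" → "onpard" → "onpar".
(Check on "gospelu": → "lugospe" → "lugosp" ✓)

onpar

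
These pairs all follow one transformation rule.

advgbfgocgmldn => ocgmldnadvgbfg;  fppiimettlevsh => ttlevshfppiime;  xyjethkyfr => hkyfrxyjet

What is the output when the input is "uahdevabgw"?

What's happening: swap the front and back halves of the string.
"uahdevabgw" → "vabgwuahde".

vabgwuahde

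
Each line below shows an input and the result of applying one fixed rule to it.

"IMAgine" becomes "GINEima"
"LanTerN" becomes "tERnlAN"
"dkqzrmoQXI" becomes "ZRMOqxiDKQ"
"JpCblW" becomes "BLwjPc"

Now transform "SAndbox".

Looking at the pairs, the operation is to flip the case of every letter, then move the first 3 characters to the end (rotate left by 3).
For "SAndbox", step one produces "saNDBOX"; step two turns that into "DBOXsaN".

DBOXsaN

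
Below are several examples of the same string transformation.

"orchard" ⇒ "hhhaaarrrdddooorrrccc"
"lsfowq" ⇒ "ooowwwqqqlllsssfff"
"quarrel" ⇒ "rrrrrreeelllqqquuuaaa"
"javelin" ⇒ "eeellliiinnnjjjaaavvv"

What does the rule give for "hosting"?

Rule — move the first 3 characters to the end (rotate left by 3), then repeat every character 3 times.
"hosting" → "tinghos" → "tttiiinnnggghhhooosss".
(Check on "orchard": → "hardorc" → "hhhaaarrrdddooorrrccc" ✓)

tttiiinnnggghhhooosss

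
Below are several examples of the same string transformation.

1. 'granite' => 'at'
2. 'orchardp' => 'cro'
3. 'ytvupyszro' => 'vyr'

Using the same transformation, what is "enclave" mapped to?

cv

The transformation: move the first character to the end, then keep one character in every 3, starting at position 2 (positions 2nd, 5th, 8th, ...).
Applying both steps to "enclave": "nclavee", then "cv".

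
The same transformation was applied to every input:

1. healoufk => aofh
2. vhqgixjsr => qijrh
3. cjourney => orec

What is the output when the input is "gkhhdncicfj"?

hdccjk

The transformation: move the first 2 characters to the end (rotate left by 2), then keep every other character starting from the first (positions 1st, 3rd, 5th, ...).
Working it through for "gkhhdncicfj": intermediate "hhdncicfjgk", final "hdccjk".
(Check on "vhqgixjsr": → "qgixjsrvh" → "qijrh" ✓)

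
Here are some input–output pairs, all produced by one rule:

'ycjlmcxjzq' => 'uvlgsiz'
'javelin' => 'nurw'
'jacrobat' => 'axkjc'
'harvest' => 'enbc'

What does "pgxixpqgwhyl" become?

rgyzpfqhu

Looking at the pairs, the operation is to delete the first 3 characters, then shift every letter 9 places forward in the alphabet (wrapping around).
"pgxixpqgwhyl" → "ixpqgwhyl" → "rgyzpfqhu".
(Check on "jacrobat": → "robat" → "axkjc" ✓)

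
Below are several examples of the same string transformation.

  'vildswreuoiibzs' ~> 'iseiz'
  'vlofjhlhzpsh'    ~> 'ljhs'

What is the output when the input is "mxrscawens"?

xce

Each output is the input with this applied: keep one character in every 3, starting at position 2 (positions 2nd, 5th, 8th, ...).
Applying that to "mxrscawens" gives "xce".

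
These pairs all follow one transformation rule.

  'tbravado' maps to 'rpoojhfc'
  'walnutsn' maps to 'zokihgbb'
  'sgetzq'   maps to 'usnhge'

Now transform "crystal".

The transformation: shift every letter 12 places backward in the alphabet (wrapping around), then sort the characters into reverse alphabetical order.
Applying that to "crystal" gives "zqomhgf".

zqomhgf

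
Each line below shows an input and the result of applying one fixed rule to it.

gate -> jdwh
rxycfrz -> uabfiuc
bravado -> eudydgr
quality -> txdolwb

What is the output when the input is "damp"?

gdps

Each output is the input with this applied: shift every letter 3 places forward in the alphabet (wrapping around).
"damp" → "gdps".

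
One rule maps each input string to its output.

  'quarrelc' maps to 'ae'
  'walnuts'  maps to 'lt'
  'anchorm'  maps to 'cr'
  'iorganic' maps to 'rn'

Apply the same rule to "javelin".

The rule is to keep one character in every 3, starting at position 3 (positions 3rd, 6th, 9th, ...).
Applying that to "javelin" gives "vi".

vi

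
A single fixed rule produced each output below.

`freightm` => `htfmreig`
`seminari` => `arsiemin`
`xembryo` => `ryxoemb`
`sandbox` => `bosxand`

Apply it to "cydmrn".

mrcnyd

The transformation: swap the first and last characters, then move the last 3 characters to the front (rotate right by 3).
Applying both steps to "cydmrn": "nydmrc", then "mrcnyd".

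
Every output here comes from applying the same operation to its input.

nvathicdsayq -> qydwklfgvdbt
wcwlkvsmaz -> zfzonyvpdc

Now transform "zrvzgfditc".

The pattern: shift every letter 3 places forward in the alphabet (wrapping around).
On "zrvzgfditc" that produces "cuycjiglwf".

cuycjiglwf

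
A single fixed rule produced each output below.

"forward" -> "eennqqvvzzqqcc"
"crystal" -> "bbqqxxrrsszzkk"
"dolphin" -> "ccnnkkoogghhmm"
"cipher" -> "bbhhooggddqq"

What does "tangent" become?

sszzmmffddmmss

What's happening: shift every letter 1 place backward in the alphabet (wrapping around), then double every character.
Working it through for "tangent": intermediate "szmfdms", final "sszzmmffddmmss".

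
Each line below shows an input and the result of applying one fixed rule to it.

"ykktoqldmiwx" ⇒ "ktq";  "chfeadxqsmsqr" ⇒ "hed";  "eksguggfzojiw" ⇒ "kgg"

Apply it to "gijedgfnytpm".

ieg

The transformation: keep every other character starting from the second (positions 2nd, 4th, 6th, ...), then delete the last 3 characters.
So "gijedgfnytpm" becomes "ieg".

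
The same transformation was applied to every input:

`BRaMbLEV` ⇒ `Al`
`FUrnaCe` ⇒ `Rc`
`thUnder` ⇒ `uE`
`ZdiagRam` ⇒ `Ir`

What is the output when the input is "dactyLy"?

Cl

Each output is the input with this applied: keep one character in every 3, starting at position 3 (positions 3rd, 6th, 9th, ...), then flip the case of every letter.
Applying both steps to "dactyLy": "cL", then "Cl".
(Check on "thUnder": → "Ue" → "uE" ✓)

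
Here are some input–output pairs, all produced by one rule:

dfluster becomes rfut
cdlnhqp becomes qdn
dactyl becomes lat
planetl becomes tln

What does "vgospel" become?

egs

Looking at the pairs, the operation is to keep every other character starting from the second (positions 2nd, 4th, 6th, ...), then move the last character to the front.
Starting from "vgospel": after the first operation, "gse"; after the second, "egs".
(Check on "cdlnhqp": → "dnq" → "qdn" ✓)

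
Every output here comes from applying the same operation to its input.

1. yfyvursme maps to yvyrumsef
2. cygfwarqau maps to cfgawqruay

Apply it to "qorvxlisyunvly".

Looking at the pairs, the operation is to swap each adjacent pair of characters (1↔2, 3↔4, ...), then move the first character to the end.
Doing the same to "qorvxlisyunvly": "qvrlxsiuyvnylo".
(Check on "yfyvursme": → "fyvyrumse" → "yvyrumsef" ✓)

qvrlxsiuyvnylo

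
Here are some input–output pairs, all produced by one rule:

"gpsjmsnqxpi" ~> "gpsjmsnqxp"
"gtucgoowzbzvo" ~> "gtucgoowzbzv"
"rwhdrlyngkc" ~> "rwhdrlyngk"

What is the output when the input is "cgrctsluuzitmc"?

Each output is the input with this applied: delete the last character.
On "cgrctsluuzitmc" that produces "cgrctsluuzitm".

cgrctsluuzitm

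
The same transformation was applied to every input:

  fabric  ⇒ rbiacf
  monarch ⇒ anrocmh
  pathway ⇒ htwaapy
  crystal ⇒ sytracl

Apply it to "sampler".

pmlaesr

Looking at the pairs, the operation is to move the first 3 characters to the end (rotate left by 3), then take characters alternately from the front and the back (1st, last, 2nd, 2nd-last, ...).
Working it through for "sampler": intermediate "plersam", final "pmlaesr".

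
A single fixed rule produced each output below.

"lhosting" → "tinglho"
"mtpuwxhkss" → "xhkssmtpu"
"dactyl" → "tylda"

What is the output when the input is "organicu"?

nicuorg

The rule is to swap the front and back halves of the string, then delete the last character.
For "organicu", step one produces "nicuorga"; step two turns that into "nicuorg".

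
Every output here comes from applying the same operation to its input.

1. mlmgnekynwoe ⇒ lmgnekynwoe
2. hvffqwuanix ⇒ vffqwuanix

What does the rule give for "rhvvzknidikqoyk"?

hvvzknidikqoyk

The rule is to delete the first character.
On "rhvvzknidikqoyk" that produces "hvvzknidikqoyk".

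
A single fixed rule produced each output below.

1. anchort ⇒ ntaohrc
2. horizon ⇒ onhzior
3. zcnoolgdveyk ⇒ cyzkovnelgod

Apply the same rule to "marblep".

apmlber

The rule is to swap each adjacent pair of characters (1↔2, 3↔4, ...), then take characters alternately from the front and the back (1st, last, 2nd, 2nd-last, ...).
For "marblep", step one produces "ambrelp"; step two turns that into "apmlber".
(Check on "anchort": → "nahcrot" → "ntaohrc" ✓)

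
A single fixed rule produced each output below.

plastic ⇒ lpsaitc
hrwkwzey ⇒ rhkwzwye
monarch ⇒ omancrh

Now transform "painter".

apnietr

Each output is the input with this applied: swap each adjacent pair of characters (1↔2, 3↔4, ...).
"painter" → "apnietr".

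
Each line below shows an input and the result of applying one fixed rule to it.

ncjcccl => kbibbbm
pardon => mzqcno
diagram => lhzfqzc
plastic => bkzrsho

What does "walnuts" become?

Each output is the input with this applied: shift every letter 1 place backward in the alphabet (wrapping around), then swap the first and last characters.
Starting from "walnuts": after the first operation, "vzkmtsr"; after the second, "rzkmtsv".
(Check on "plastic": → "okzrshb" → "bkzrsho" ✓)

rzkmtsv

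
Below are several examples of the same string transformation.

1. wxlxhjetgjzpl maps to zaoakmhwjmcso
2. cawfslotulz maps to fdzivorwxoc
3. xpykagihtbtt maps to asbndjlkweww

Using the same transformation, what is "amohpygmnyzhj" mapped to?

dprksbjpqbckm

Rule — shift every letter 3 places forward in the alphabet (wrapping around).
On "amohpygmnyzhj" that produces "dprksbjpqbckm".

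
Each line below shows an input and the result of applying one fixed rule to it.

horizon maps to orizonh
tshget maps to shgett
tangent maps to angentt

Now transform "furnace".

urnacef

The pattern: move the first character to the end.
For "furnace" the result is "urnacef".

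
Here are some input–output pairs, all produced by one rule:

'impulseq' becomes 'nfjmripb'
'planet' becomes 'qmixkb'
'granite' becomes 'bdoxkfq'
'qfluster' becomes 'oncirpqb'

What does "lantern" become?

The transformation: shift every letter 3 places backward in the alphabet (wrapping around), then move the last character to the front.
Working it through for "lantern": intermediate "ixkqbok", final "kixkqbo".

kixkqbo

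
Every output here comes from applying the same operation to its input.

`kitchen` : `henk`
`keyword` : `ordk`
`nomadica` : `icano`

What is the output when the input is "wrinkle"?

klew

What's happening: move the last 3 characters to the front (rotate right by 3), then delete the last 3 characters.
"wrinkle" → "klew".
(Check on "kitchen": → "henkitc" → "henk" ✓)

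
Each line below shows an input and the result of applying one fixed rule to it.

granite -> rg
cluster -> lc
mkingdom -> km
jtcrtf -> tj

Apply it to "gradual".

The transformation: reverse the string, then keep only the last 2 characters.
Doing the same to "gradual": "rg".

rg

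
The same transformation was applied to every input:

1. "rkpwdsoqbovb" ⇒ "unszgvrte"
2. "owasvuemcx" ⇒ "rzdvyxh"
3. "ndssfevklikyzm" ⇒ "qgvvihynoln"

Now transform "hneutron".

kqhxw

The transformation: shift every letter 3 places forward in the alphabet (wrapping around), then delete the last 3 characters.
On "hneutron": the first step gives "kqhxwurq", and the second then gives "kqhxw".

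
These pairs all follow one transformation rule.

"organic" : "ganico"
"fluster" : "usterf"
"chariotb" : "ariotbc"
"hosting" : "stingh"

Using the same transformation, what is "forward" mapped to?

The pattern: move the first 2 characters to the end (rotate left by 2), then delete the last character.
Starting from "forward": after the first operation, "rwardfo"; after the second, "rwardf".

rwardf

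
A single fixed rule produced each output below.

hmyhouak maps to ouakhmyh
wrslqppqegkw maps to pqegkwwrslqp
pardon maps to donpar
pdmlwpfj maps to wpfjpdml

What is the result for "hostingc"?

ingchost

Rule — swap the front and back halves of the string.
Applying that to "hostingc" gives "ingchost".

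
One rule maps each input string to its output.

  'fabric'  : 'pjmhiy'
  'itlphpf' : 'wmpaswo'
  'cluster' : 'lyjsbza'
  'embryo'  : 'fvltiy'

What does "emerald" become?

skltlyh

The rule is to shift every letter 7 places forward in the alphabet (wrapping around), then move the last 2 characters to the front (rotate right by 2).
"emerald" → "ltlyhsk" → "skltlyh".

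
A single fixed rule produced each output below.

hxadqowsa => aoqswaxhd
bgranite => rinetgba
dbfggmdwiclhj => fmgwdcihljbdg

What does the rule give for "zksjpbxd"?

The transformation: swap each adjacent pair of characters (1↔2, 3↔4, ...), then move the first 3 characters to the end (rotate left by 3).
Working it through for "zksjpbxd": intermediate "kzjsbpdx", final "sbpdxkzj".
(Check on "dbfggmdwiclhj": → "bdgfmgwdcihlj" → "fmgwdcihljbdg" ✓)

sbpdxkzj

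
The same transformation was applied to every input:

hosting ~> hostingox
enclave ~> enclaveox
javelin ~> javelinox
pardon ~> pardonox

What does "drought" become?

droughtox

Each output is the input with this applied: append "ox".
On "drought" that produces "droughtox".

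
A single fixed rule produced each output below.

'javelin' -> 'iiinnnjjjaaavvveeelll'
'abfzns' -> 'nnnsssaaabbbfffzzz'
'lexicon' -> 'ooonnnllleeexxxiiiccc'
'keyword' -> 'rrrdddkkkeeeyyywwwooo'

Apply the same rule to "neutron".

Each output is the input with this applied: move the last 2 characters to the front (rotate right by 2), then repeat every character 3 times.
Applying that to "neutron" gives "ooonnnnnneeeuuutttrrr".

ooonnnnnneeeuuutttrrr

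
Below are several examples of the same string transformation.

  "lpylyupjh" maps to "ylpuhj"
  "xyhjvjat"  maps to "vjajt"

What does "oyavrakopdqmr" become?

rvkapoqdrm

Each output is the input with this applied: delete the first 3 characters, then swap each adjacent pair of characters (1↔2, 3↔4, ...).
Working it through for "oyavrakopdqmr": intermediate "vrakopdqmr", final "rvkapoqdrm".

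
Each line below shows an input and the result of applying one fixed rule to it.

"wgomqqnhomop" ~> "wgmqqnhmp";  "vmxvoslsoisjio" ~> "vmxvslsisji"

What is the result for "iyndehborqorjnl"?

iyndehbrqrjnl

What's happening: remove every "o".
"iyndehborqorjnl" → "iyndehbrqrjnl".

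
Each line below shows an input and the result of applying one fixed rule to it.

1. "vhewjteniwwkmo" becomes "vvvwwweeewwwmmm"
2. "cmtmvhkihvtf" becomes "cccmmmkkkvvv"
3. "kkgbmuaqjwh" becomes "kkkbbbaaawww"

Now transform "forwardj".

The rule is to keep one character in every 3, starting at position 1 (positions 1st, 4th, 7th, ...), then repeat every character 3 times.
Doing the same to "forwardj": "fffwwwddd".

fffwwwddd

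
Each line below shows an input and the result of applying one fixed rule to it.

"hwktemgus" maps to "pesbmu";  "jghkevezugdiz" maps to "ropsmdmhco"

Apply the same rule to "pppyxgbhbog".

What's happening: shift every letter 8 places forward in the alphabet (wrapping around), then delete the last 3 characters.
Starting from "pppyxgbhbog": after the first operation, "xxxgfojpjwo"; after the second, "xxxgfojp".

xxxgfojp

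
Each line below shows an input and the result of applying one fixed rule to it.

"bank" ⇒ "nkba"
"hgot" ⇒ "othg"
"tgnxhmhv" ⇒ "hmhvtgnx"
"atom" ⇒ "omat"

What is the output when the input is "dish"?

shdi

The pattern: swap the front and back halves of the string.
For "dish" the result is "shdi".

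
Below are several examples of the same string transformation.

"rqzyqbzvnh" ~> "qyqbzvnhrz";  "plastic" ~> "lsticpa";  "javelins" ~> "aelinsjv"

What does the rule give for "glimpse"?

lmpsegi

Looking at the pairs, the operation is to move the first 2 characters to the end (rotate left by 2), then swap the first and last characters.
"glimpse" → "lmpsegi".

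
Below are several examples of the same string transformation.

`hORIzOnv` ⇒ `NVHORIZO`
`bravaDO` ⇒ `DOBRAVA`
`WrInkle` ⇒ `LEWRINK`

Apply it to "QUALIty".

TYQUALI

Rule — move the last 2 characters to the front (rotate right by 2), then convert every letter to uppercase.
"QUALIty" → "tyQUALI" → "TYQUALI".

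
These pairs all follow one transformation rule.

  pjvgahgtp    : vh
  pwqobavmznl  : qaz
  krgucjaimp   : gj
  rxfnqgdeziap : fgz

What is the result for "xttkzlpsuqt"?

The transformation: delete the last 2 characters, then keep one character in every 3, starting at position 3 (positions 3rd, 6th, 9th, ...).
"xttkzlpsuqt" → "xttkzlpsu" → "tlu".

tlu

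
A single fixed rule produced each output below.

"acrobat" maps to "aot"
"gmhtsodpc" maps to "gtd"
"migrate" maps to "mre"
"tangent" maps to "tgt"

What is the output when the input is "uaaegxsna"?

ues

Rule — keep one character in every 3, starting at position 1 (positions 1st, 4th, 7th, ...).
On "uaaegxsna" that produces "ues".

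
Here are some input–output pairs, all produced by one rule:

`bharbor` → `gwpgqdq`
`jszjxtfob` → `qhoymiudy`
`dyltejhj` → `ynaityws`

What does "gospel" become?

adhetv

Rule — swap the first and last characters, then shift every letter 11 places backward in the alphabet (wrapping around).
On "gospel": the first step gives "lospeg", and the second then gives "adhetv".
(Check on "dyltejhj": → "jyltejhd" → "ynaityws" ✓)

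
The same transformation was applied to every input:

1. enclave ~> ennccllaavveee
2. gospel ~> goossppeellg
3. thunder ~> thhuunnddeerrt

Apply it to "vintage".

viinnttaaggeev

What's happening: double every character, then move the first character to the end.
On "vintage" that produces "viinnttaaggeev".
(Check on "thunder": → "tthhuunnddeerr" → "thhuunnddeerrt" ✓)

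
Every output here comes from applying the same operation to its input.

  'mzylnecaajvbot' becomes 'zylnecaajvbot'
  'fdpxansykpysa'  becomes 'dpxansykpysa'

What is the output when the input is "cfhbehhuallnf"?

What's happening: delete the first character.
"cfhbehhuallnf" → "fhbehhuallnf".

fhbehhuallnf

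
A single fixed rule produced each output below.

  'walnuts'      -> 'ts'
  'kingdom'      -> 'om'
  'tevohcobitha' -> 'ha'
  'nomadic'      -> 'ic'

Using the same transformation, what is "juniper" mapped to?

er

Looking at the pairs, the operation is to keep only the last 2 characters.
So "juniper" becomes "er".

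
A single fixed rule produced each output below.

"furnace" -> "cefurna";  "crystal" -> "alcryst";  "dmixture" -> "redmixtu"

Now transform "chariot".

otchari

Rule — move the last 2 characters to the front (rotate right by 2).
For "chariot" the result is "otchari".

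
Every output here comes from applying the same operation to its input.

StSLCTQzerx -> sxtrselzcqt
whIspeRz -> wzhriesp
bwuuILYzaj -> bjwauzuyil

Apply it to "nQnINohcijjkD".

Each output is the input with this applied: take characters alternately from the front and the back (1st, last, 2nd, 2nd-last, ...), then convert every letter to lowercase.
Doing the same to "nQnINohcijjkD": "ndqknjijnioch".

ndqknjijnioch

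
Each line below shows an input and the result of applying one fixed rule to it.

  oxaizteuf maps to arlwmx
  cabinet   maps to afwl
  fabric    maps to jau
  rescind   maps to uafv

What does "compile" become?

hadw

The rule is to delete the first 3 characters, then shift every letter 8 places backward in the alphabet (wrapping around).
On "compile": the first step gives "pile", and the second then gives "hadw".
(Check on "oxaizteuf": → "izteuf" → "arlwmx" ✓)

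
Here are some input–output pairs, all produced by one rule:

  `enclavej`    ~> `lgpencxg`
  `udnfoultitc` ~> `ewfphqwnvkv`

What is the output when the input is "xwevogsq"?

szygxqiu

Rule — shift every letter 2 places forward in the alphabet (wrapping around), then move the last character to the front.
Applying both steps to "xwevogsq": "zygxqius", then "szygxqiu".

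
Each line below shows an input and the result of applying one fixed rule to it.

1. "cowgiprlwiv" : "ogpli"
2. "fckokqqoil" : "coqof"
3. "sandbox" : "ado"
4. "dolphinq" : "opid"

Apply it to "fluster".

The rule is to swap the first and last characters, then keep every other character starting from the second (positions 2nd, 4th, 6th, ...).
On "fluster": the first step gives "rlustef", and the second then gives "lse".

lse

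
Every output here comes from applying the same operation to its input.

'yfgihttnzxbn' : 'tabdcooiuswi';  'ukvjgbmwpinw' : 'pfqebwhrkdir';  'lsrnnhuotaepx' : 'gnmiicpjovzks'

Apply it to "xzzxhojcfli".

suuscjexagd

In each case the input is transformed by: shift every letter 5 places backward in the alphabet (wrapping around).
On "xzzxhojcfli" that produces "suuscjexagd".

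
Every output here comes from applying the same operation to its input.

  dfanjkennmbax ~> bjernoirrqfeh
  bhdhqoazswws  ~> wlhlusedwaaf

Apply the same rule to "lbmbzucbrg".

kfqfdygfvp

Looking at the pairs, the operation is to shift every letter 4 places forward in the alphabet (wrapping around), then swap the first and last characters.
Doing the same to "lbmbzucbrg": "kfqfdygfvp".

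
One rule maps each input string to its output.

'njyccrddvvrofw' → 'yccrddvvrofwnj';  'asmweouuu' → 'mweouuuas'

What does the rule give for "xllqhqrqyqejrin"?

The transformation: move the first 2 characters to the end (rotate left by 2).
So "xllqhqrqyqejrin" becomes "lqhqrqyqejrinxl".

lqhqrqyqejrinxl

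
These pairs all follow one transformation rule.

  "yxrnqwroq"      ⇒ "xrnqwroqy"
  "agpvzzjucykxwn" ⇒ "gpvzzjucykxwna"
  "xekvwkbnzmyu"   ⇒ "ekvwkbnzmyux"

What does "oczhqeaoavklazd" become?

czhqeaoavklazdo

The transformation: move the first character to the end.
Applying that to "oczhqeaoavklazd" gives "czhqeaoavklazdo".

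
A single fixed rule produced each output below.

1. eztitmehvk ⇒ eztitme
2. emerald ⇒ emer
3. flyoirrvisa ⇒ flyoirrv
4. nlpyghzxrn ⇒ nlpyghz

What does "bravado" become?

brav

Each output is the input with this applied: delete the last 3 characters.
On "bravado" that produces "brav".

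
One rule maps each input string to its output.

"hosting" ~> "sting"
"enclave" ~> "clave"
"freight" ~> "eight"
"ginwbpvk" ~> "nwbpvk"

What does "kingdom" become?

ngdom

What's happening: delete the first 2 characters.
So "kingdom" becomes "ngdom".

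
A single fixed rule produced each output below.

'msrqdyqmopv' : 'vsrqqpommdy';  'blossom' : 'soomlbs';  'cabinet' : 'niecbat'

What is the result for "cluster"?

Each output is the input with this applied: sort the characters into reverse alphabetical order, then move the first character to the end.
Applying that to "cluster" gives "tsrlecu".
(Check on "msrqdyqmopv": → "yvsrqqpommd" → "vsrqqpommdy" ✓)

tsrlecu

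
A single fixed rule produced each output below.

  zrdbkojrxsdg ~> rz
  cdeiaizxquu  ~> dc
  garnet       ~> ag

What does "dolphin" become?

od

Rule — swap each adjacent pair of characters (1↔2, 3↔4, ...), then keep only the first 2 characters.
For "dolphin", step one produces "odplihn"; step two turns that into "od".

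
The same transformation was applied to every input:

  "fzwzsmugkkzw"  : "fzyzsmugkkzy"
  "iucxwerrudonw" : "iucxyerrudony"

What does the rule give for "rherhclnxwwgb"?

Rule — replace every "w" with "y".
On "rherhclnxwwgb" that produces "rherhclnxyygb".

rherhclnxyygb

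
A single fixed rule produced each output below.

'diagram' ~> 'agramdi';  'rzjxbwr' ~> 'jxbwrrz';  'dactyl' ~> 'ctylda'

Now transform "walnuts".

lnutswa

The pattern: move the first 2 characters to the end (rotate left by 2).
For "walnuts" the result is "lnutswa".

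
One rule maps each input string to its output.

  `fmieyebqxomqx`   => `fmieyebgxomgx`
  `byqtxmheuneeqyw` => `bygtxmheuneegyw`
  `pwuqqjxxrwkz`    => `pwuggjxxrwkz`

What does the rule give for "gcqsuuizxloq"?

Each output is the input with this applied: replace every "q" with "g".
For "gcqsuuizxloq" the result is "gcgsuuizxlog".

gcgsuuizxlog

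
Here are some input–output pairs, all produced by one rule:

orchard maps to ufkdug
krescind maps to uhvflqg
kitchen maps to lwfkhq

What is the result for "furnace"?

What's happening: delete the first character, then shift every letter 3 places forward in the alphabet (wrapping around).
Starting from "furnace": after the first operation, "urnace"; after the second, "xuqdfh".

xuqdfh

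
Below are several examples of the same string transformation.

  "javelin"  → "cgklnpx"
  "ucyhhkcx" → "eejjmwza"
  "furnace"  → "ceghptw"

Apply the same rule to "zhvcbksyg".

What's happening: sort the characters into alphabetical order, then shift every letter 2 places forward in the alphabet (wrapping around).
Starting from "zhvcbksyg": after the first operation, "bcghksvyz"; after the second, "deijmuxab".

deijmuxab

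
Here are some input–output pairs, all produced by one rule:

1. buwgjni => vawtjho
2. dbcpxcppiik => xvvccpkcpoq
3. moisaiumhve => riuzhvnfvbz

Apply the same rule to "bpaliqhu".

The pattern: shift every letter 13 places forward in the alphabet (wrapping around) — i.e. ROT13, then reverse the string.
For "bpaliqhu" the result is "hudvynco".

hudvynco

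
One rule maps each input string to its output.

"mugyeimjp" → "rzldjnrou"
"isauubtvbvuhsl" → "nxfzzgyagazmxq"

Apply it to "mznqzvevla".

Each output is the input with this applied: shift every letter 5 places forward in the alphabet (wrapping around).
On "mznqzvevla" that produces "resveajaqf".

resveajaqf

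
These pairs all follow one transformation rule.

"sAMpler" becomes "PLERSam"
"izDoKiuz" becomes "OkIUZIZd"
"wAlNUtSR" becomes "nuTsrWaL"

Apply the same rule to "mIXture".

The rule is to flip the case of every letter, then move the first 3 characters to the end (rotate left by 3).
For "mIXture", step one produces "MixTURE"; step two turns that into "TUREMix".

TUREMix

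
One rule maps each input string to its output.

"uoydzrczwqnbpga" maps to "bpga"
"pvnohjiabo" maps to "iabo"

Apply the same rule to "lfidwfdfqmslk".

The transformation: keep only the last 4 characters.
"lfidwfdfqmslk" → "mslk".

mslk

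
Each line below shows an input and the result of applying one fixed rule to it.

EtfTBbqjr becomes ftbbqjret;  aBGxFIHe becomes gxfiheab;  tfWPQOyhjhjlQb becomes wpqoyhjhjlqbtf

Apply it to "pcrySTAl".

The pattern: move the first 2 characters to the end (rotate left by 2), then convert every letter to lowercase.
On "pcrySTAl": the first step gives "rySTAlpc", and the second then gives "rystalpc".
(Check on "tfWPQOyhjhjlQb": → "WPQOyhjhjlQbtf" → "wpqoyhjhjlqbtf" ✓)

rystalpc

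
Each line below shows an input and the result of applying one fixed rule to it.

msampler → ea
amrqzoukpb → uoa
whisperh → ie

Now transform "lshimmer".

The rule is to sort the characters into reverse alphabetical order, then keep only the vowels.
Applying that to "lshimmer" gives "ie".

ie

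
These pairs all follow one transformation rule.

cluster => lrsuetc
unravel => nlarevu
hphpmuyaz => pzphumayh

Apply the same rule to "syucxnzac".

yccunxazs

Rule — swap the first and last characters, then swap each adjacent pair of characters (1↔2, 3↔4, ...).
Working it through for "syucxnzac": intermediate "cyucxnzas", final "yccunxazs".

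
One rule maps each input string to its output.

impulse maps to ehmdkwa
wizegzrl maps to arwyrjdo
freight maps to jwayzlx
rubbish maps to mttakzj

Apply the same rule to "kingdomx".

afyvgepc

Rule — move the first character to the end, then shift every letter 8 places backward in the alphabet (wrapping around).
"kingdomx" → "ingdomxk" → "afyvgepc".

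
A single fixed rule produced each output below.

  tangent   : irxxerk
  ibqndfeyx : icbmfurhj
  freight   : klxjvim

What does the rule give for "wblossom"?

Rule — move the last 3 characters to the front (rotate right by 3), then shift every letter 4 places forward in the alphabet (wrapping around).
For "wblossom", step one produces "somwblos"; step two turns that into "wsqafpsw".
(Check on "tangent": → "enttang" → "irxxerk" ✓)

wsqafpsw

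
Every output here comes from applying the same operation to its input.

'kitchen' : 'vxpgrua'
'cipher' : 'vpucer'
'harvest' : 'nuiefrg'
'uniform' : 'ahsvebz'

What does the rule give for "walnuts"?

The rule is to swap each adjacent pair of characters (1↔2, 3↔4, ...), then shift every letter 13 places forward in the alphabet (wrapping around) — i.e. ROT13.
For "walnuts", step one produces "awnltus"; step two turns that into "njayghf".

njayghf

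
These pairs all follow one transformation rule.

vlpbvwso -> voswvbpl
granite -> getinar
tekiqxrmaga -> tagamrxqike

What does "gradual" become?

glaudar

Each output is the input with this applied: move the first character to the end, then reverse the string.
Working it through for "gradual": intermediate "radualg", final "glaudar".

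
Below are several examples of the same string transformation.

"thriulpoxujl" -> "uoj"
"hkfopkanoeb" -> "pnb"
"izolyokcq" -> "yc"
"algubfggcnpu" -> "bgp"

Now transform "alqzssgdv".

sd

Looking at the pairs, the operation is to delete the first 2 characters, then keep one character in every 3, starting at position 3 (positions 3rd, 6th, 9th, ...).
Starting from "alqzssgdv": after the first operation, "qzssgdv"; after the second, "sd".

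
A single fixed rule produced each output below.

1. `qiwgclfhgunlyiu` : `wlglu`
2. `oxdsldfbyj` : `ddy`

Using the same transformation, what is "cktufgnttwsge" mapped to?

tgtg

In each case the input is transformed by: keep one character in every 3, starting at position 3 (positions 3rd, 6th, 9th, ...).
"cktufgnttwsge" → "tgtg".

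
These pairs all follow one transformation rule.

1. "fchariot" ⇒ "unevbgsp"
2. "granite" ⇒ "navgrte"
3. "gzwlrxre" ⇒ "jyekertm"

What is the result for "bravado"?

ninqboe

The transformation: move the first 2 characters to the end (rotate left by 2), then shift every letter 13 places forward in the alphabet (wrapping around) — i.e. ROT13.
On "bravado": the first step gives "avadobr", and the second then gives "ninqboe".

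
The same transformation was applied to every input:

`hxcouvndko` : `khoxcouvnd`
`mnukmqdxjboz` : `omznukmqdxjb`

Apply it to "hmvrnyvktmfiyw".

yhwmvrnyvktmfi

What's happening: swap the first and last characters, then move the last 2 characters to the front (rotate right by 2).
For "hmvrnyvktmfiyw" the result is "yhwmvrnyvktmfi".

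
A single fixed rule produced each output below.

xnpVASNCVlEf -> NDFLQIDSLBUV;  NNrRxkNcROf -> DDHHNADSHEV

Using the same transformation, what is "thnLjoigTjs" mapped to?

The transformation: shift every letter 10 places backward in the alphabet (wrapping around), then convert every letter to uppercase.
Applying both steps to "thnLjoigTjs": "jxdBzeywJzi", then "JXDBZEYWJZI".

JXDBZEYWJZI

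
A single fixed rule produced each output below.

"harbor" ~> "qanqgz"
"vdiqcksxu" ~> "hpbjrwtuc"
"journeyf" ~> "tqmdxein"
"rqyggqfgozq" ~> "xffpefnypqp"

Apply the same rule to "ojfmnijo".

elmhinni

In each case the input is transformed by: shift every letter 1 place backward in the alphabet (wrapping around), then move the first 2 characters to the end (rotate left by 2).
For "ojfmnijo", step one produces "nielmhin"; step two turns that into "elmhinni".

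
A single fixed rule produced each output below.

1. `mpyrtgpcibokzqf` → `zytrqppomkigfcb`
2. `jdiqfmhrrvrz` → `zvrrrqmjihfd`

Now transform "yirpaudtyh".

The transformation: sort the characters into reverse alphabetical order.
"yirpaudtyh" → "yyutrpihda".

yyutrpihda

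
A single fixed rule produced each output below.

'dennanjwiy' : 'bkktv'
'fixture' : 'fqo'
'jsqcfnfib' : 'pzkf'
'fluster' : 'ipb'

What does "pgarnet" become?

dob

What's happening: keep every other character starting from the second (positions 2nd, 4th, 6th, ...), then shift every letter 3 places backward in the alphabet (wrapping around).
For "pgarnet", step one produces "gre"; step two turns that into "dob".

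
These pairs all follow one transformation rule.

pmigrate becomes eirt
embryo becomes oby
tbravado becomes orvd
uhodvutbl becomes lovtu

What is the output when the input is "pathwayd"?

dtwy

Looking at the pairs, the operation is to swap the first and last characters, then keep every other character starting from the first (positions 1st, 3rd, 5th, ...).
Starting from "pathwayd": after the first operation, "dathwayp"; after the second, "dtwy".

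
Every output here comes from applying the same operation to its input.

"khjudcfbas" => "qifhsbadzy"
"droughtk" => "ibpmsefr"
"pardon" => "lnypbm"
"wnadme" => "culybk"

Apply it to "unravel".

In each case the input is transformed by: move the last character to the front, then shift every letter 2 places backward in the alphabet (wrapping around).
"unravel" → "lunrave" → "jslpytc".

jslpytc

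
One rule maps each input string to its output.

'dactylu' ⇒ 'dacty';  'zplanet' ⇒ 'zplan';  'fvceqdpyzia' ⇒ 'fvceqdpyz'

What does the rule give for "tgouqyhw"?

In each case the input is transformed by: delete the last 2 characters.
On "tgouqyhw" that produces "tgouqy".

tgouqy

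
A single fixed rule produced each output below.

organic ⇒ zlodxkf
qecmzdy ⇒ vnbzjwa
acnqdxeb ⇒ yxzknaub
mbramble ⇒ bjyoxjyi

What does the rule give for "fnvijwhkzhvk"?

hcksfgtehwes

Rule — shift every letter 3 places backward in the alphabet (wrapping around), then move the last character to the front.
Working it through for "fnvijwhkzhvk": intermediate "cksfgtehwesh", final "hcksfgtehwes".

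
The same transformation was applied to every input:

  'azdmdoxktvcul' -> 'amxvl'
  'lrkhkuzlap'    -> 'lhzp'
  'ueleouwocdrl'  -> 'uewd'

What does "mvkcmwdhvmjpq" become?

Looking at the pairs, the operation is to keep one character in every 3, starting at position 1 (positions 1st, 4th, 7th, ...).
For "mvkcmwdhvmjpq" the result is "mcdmq".

mcdmq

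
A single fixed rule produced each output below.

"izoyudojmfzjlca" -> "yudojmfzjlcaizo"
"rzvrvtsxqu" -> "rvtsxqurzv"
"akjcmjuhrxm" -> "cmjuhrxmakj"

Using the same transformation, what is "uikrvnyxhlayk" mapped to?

rvnyxhlaykuik

The pattern: move the first 3 characters to the end (rotate left by 3).
So "uikrvnyxhlayk" becomes "rvnyxhlaykuik".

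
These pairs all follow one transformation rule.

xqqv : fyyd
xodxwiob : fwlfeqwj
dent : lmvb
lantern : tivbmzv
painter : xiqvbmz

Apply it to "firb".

Each output is the input with this applied: shift every letter 8 places forward in the alphabet (wrapping around).
Applying that to "firb" gives "nqzj".

nqzj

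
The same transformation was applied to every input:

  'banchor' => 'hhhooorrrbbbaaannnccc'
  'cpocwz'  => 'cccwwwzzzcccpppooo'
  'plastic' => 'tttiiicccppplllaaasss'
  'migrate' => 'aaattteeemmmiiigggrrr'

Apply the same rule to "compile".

iiillleeecccooommmppp

Each output is the input with this applied: move the last 3 characters to the front (rotate right by 3), then repeat every character 3 times.
Working it through for "compile": intermediate "ilecomp", final "iiillleeecccooommmppp".
(Check on "migrate": → "atemigr" → "aaattteeemmmiiigggrrr" ✓)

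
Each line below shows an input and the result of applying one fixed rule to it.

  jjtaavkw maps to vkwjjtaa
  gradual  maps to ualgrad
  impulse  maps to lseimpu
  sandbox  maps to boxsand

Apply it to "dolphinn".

Rule — move the last 3 characters to the front (rotate right by 3).
Applying that to "dolphinn" gives "inndolph".

inndolph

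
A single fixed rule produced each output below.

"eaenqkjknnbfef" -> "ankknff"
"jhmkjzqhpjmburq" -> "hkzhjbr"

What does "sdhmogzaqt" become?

The transformation: keep every other character starting from the second (positions 2nd, 4th, 6th, ...).
For "sdhmogzaqt" the result is "dmgat".

dmgat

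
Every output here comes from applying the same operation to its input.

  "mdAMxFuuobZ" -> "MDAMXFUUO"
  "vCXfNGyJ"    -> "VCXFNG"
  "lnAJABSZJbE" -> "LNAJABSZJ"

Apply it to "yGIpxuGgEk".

Looking at the pairs, the operation is to delete the last 2 characters, then convert every letter to uppercase.
On "yGIpxuGgEk": the first step gives "yGIpxuGg", and the second then gives "YGIPXUGG".
(Check on "vCXfNGyJ": → "vCXfNG" → "VCXFNG" ✓)

YGIPXUGG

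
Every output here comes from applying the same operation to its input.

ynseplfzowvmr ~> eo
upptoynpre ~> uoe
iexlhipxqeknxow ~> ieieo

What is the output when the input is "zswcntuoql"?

uo

Looking at the pairs, the operation is to keep only the vowels.
"zswcntuoql" → "uo".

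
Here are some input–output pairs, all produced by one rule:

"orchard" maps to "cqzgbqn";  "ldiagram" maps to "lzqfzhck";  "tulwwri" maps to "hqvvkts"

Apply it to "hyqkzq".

pyjpxg

What's happening: shift every letter 1 place backward in the alphabet (wrapping around), then reverse the string.
Applying both steps to "hyqkzq": "gxpjyp", then "pyjpxg".
(Check on "tulwwri": → "stkvvqh" → "hqvvkts" ✓)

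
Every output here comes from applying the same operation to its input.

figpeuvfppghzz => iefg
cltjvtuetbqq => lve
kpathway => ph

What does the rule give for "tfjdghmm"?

Each output is the input with this applied: keep one character in every 3, starting at position 2 (positions 2nd, 5th, 8th, ...), then delete the last character.
Starting from "tfjdghmm": after the first operation, "fgm"; after the second, "fg".

fg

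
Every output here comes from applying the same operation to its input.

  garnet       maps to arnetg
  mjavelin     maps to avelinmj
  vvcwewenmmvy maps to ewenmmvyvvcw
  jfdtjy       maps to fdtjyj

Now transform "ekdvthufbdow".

thufbdowekdv

In each case the input is transformed by: swap the front and back halves of the string, then move the last 2 characters to the front (rotate right by 2).
Applying both steps to "ekdvthufbdow": "ufbdowekdvth", then "thufbdowekdv".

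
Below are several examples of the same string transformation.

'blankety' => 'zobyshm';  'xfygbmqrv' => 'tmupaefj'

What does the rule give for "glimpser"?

zwadgsf

What's happening: delete the first character, then shift every letter 12 places backward in the alphabet (wrapping around).
On "glimpser": the first step gives "limpser", and the second then gives "zwadgsf".
(Check on "blankety": → "lankety" → "zobyshm" ✓)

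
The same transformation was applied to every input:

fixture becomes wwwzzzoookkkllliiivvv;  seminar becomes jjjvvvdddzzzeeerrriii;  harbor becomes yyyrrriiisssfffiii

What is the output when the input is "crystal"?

tttiiipppjjjkkkrrrccc

Rule — shift every letter 9 places backward in the alphabet (wrapping around), then repeat every character 3 times.
Applying both steps to "crystal": "tipjkrc", then "tttiiipppjjjkkkrrrccc".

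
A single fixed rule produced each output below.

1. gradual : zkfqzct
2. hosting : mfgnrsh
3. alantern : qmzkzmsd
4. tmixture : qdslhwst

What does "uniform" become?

The rule is to shift every letter 1 place backward in the alphabet (wrapping around), then move the last 2 characters to the front (rotate right by 2).
Working it through for "uniform": intermediate "tmhenql", final "qltmhen".
(Check on "hosting": → "gnrshmf" → "mfgnrsh" ✓)

qltmhen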